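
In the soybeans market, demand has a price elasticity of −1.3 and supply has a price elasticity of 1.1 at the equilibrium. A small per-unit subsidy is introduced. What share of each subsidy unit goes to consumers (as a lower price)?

For a small subsidy around the equilibrium, the benefit split depends on the relative slopes, which at a point are proportional to the elasticities.
Buyer share = εs/(εs + |εd|) = 1.1/(1.1 + 1.3) = 11/24; seller share = |εd|/(εs + |εd|) = 13/24.

Consumer share = 11/24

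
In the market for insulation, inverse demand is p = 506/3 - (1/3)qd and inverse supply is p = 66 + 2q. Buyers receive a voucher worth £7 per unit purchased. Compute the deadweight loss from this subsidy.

Pre-subsidy: 506/3 - (1/3)q = 66 + 2q gives q* = 44 and p* = 154.
With the rebate, buyers effectively pay pb = ps − 7, where ps is the price sellers receive.
On the curves, pb = 506/3 - (1/3)q and ps = 66 + 2q; the wedge ps − pb = 7 gives 66 + 2q − (506/3 - (1/3)q) = 7, so q' = 47.
Then pb = 506/3 − (1/3)·47 = 153 and ps = 66 + 2·47 = 160.
The subsidy expands output by 47 − 44 = 3 past the efficient level; on those units the gap between marginal cost and willingness to pay runs from 0 up to 7.
DWL = ½ × 7 × 3 = 10.5.

Deadweight loss = £10.5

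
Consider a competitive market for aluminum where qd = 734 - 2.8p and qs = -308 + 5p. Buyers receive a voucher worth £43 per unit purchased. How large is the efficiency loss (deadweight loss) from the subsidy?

Deadweight loss = 64715/39

Pre-subsidy: 734 - 2.8p = -308 + 5p gives p* = 5210/39, q* = 14038/39.
With the rebate, buyers effectively pay pb = ps − 43, where ps is the price sellers receive.
Demand in terms of ps becomes qd = 734 − 2.8(ps − 43) = 854.4 - 2.8ps. Setting this equal to supply: 854.4 - 2.8ps = -308 + 5ps, so ps = 5812/39.
Buyers pay pb = 5812/39 − 43 = 4135/39; q' = -308 + 5·(5812/39) = 17048/39.
The subsidy expands output by 17048/39 − 14038/39 = 3010/39 past the efficient level; on those units the gap between marginal cost and willingness to pay runs from 0 up to 43.
DWL = ½ × 43 × 3010/39 = 64715/39.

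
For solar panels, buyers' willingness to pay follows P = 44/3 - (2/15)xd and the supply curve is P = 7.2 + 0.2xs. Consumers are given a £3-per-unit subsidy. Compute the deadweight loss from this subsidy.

Pre-subsidy: 44/3 - (2/15)x = 7.2 + 0.2x gives x* = 22.4 and P* = 11.68.
With the rebate, buyers effectively pay Pb = Ps − 3, where Ps is the price sellers receive.
On the curves, Pb = 44/3 - (2/15)x and Ps = 7.2 + 0.2x; the wedge Ps − Pb = 3 gives 7.2 + 0.2x − (44/3 - (2/15)x) = 3, so x' = 31.4.
Then Pb = 44/3 − (2/15)·31.4 = 10.48 and Ps = 7.2 + 0.2·31.4 = 13.48.
The subsidy expands output by 31.4 − 22.4 = 9 past the efficient level; on those units the gap between marginal cost and willingness to pay runs from 0 up to 3.
DWL = ½ × 3 × 9 = 13.5.

Deadweight loss = £13.5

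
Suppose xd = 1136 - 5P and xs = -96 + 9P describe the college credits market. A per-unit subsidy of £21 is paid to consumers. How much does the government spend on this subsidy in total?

Government cost = £16033.5

Pre-subsidy: 1136 - 5P = -96 + 9P gives P* = 88, x* = 696.
With the rebate, buyers effectively pay Pb = Ps − 21, where Ps is the price sellers receive.
Demand in terms of Ps becomes xd = 1136 − 5(Ps − 21) = 1241 - 5Ps. Setting this equal to supply: 1241 - 5Ps = -96 + 9Ps, so Ps = 95.5.
Buyers pay Pb = 95.5 − 21 = 74.5; x' = -96 + 9·95.5 = 763.5.
Government outlay = subsidy × quantity = 21 × 763.5 = 16033.5.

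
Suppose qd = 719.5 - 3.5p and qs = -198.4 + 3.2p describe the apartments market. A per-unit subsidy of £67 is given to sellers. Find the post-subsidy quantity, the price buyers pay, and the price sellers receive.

Pre-subsidy: 719.5 - 3.5p = -198.4 + 3.2p gives p* = 137, q* = 240.
With the subsidy, sellers receive ps = pb + 67 for each unit, where pb is the price buyers pay.
Supply in terms of pb becomes qs = -198.4 + 3.2(pb + 67) = 16 + 3.2pb. Setting this equal to demand: 719.5 - 3.5pb = 16 + 3.2pb, so pb = 105.
Sellers receive ps = 105 + 67 = 172; q' = 719.5 − 3.5·105 = 352.

q' = 352; buyers pay £105; sellers receive £172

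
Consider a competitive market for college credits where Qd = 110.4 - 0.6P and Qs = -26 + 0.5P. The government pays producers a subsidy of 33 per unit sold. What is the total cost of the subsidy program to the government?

Pre-subsidy: 110.4 - 0.6P = -26 + 0.5P gives P* = 124, Q* = 36.
With the subsidy, sellers receive Ps = Pb + 33 for each unit, where Pb is the price buyers pay.
Supply in terms of Pb becomes Qs = -26 + 0.5(Pb + 33) = -9.5 + 0.5Pb. Setting this equal to demand: 110.4 - 0.6Pb = -9.5 + 0.5Pb, so Pb = 109.
Sellers receive Ps = 109 + 33 = 142; Q' = 110.4 − 0.6·109 = 45.
Government outlay = subsidy × quantity = 33 × 45 = 1485.

Government cost = 1485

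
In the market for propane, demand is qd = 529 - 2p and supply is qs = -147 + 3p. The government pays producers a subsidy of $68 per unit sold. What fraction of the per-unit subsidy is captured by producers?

Pre-subsidy: 529 - 2p = -147 + 3p gives p* = 135.2, q* = 258.6.
With the subsidy, sellers receive ps = pb + 68 for each unit, where pb is the price buyers pay.
Supply in terms of pb becomes qs = -147 + 3(pb + 68) = 57 + 3pb. Setting this equal to demand: 529 - 2pb = 57 + 3pb, so pb = 94.4.
Sellers receive ps = 94.4 + 68 = 162.4; q' = 529 − 2·94.4 = 340.2.
Buyers' price falls by p* − pb = 135.2 − 94.4 = 40.8; sellers' price rises by ps − p* = 162.4 − 135.2 = 27.2.
So producers capture 27.2/68 = 0.4 of each unit of subsidy.

Producer share = 0.4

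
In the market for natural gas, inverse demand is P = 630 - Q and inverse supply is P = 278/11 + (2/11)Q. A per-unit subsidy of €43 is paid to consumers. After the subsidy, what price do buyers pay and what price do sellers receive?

Buyers pay 1065/13; sellers receive 1624/13

Pre-subsidy: 630 - Q = 278/11 + (2/11)Q gives Q* = 6652/13 and P* = 1538/13.
With the rebate, buyers effectively pay Pb = Ps − 43, where Ps is the price sellers receive.
On the curves, Pb = 630 - Q and Ps = 278/11 + (2/11)Q; the wedge Ps − Pb = 43 gives 278/11 + (2/11)Q − (630 - Q) = 43, so Q' = 7125/13.
Then Pb = 630 − 1·(7125/13) = 1065/13 and Ps = 278/11 + (2/11)·(7125/13) = 1624/13.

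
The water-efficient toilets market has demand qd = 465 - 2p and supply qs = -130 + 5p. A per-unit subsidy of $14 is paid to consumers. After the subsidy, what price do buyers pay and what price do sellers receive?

Buyers pay $75; sellers receive $89

Pre-subsidy: 465 - 2p = -130 + 5p gives p* = 85, q* = 295.
With the rebate, buyers effectively pay pb = ps − 14, where ps is the price sellers receive.
Demand in terms of ps becomes qd = 465 − 2(ps − 14) = 493 - 2ps. Setting this equal to supply: 493 - 2ps = -130 + 5ps, so ps = 89.
Buyers pay pb = 89 − 14 = 75; q' = -130 + 5·89 = 315.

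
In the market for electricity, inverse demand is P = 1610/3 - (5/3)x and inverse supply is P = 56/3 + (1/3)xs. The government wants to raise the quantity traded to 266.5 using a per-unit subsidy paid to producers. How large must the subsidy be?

At x = 266.5, from the demand curve buyers pay Pb = 1610/3 − (5/3)·266.5 = 92.5; from the supply curve sellers need Ps = 56/3 + (1/3)·266.5 = 107.5.
The subsidy must fill the gap: s = Ps − Pb = 107.5 − 92.5 = 15.

Required subsidy s = 15 per unit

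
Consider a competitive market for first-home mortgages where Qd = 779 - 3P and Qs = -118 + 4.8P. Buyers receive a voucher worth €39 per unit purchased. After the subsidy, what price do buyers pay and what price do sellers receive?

Buyers pay €91; sellers receive €130

Pre-subsidy: 779 - 3P = -118 + 4.8P gives P* = 115, Q* = 434.
With the rebate, buyers effectively pay Pb = Ps − 39, where Ps is the price sellers receive.
Demand in terms of Ps becomes Qd = 779 − 3(Ps − 39) = 896 - 3Ps. Setting this equal to supply: 896 - 3Ps = -118 + 4.8Ps, so Ps = 130.
Buyers pay Pb = 130 − 39 = 91; Q' = -118 + 4.8·130 = 506.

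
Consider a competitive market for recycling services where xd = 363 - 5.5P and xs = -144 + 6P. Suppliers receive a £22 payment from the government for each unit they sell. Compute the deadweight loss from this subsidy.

Deadweight loss = 15972/23

Pre-subsidy: 363 - 5.5P = -144 + 6P gives P* = 1014/23, x* = 2772/23.
With the subsidy, sellers receive Ps = Pb + 22 for each unit, where Pb is the price buyers pay.
Supply in terms of Pb becomes xs = -144 + 6(Pb + 22) = -12 + 6Pb. Setting this equal to demand: 363 - 5.5Pb = -12 + 6Pb, so Pb = 750/23.
Sellers receive Ps = 750/23 + 22 = 1256/23; x' = 363 − 5.5·(750/23) = 4224/23.
The subsidy expands output by 4224/23 − 2772/23 = 1452/23 past the efficient level; on those units the gap between marginal cost and willingness to pay runs from 0 up to 22.
DWL = ½ × 22 × 1452/23 = 15972/23.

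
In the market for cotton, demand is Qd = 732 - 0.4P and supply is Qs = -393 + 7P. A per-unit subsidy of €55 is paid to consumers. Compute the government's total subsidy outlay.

Pre-subsidy: 732 - 0.4P = -393 + 7P gives P* = 5625/37, Q* = 24834/37.
With the rebate, buyers effectively pay Pb = Ps − 55, where Ps is the price sellers receive.
Demand in terms of Ps becomes Qd = 732 − 0.4(Ps − 55) = 754 - 0.4Ps. Setting this equal to supply: 754 - 0.4Ps = -393 + 7Ps, so Ps = 155.
Buyers pay Pb = 155 − 55 = 100; Q' = -393 + 7·155 = 692.
Government outlay = subsidy × quantity = 55 × 692 = 38060.

Government cost = €38060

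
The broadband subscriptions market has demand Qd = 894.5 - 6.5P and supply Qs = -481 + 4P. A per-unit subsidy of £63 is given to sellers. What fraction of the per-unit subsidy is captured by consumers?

Consumer share = 8/21

Pre-subsidy: 894.5 - 6.5P = -481 + 4P gives P* = 131, Q* = 43.
With the subsidy, sellers receive Ps = Pb + 63 for each unit, where Pb is the price buyers pay.
Supply in terms of Pb becomes Qs = -481 + 4(Pb + 63) = -229 + 4Pb. Setting this equal to demand: 894.5 - 6.5Pb = -229 + 4Pb, so Pb = 107.
Sellers receive Ps = 107 + 63 = 170; Q' = 894.5 − 6.5·107 = 199.
Buyers' price falls by P* − Pb = 131 − 107 = 24; sellers' price rises by Ps − P* = 170 − 131 = 39.
So consumers capture 24/63 = 8/21 of each unit of subsidy.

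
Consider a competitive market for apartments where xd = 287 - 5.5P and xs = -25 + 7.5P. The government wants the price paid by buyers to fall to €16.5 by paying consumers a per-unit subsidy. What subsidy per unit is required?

At a buyer price of 16.5, quantity demanded is 287 − 5.5·16.5 = 196.25.
Sellers supply 196.25 only when they receive Ps with -25 + 7.5·Ps = 196.25, i.e. Ps = 29.5.
s = Ps − Pb = 29.5 − 16.5 = 13.

Required subsidy s = €13 per unit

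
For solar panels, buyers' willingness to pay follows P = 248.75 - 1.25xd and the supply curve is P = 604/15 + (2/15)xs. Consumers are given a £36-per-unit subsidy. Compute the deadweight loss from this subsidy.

Pre-subsidy: 248.75 - 1.25x = 604/15 + (2/15)x gives x* = 12509/83 and P* = 5010/83.
With the rebate, buyers effectively pay Pb = Ps − 36, where Ps is the price sellers receive.
On the curves, Pb = 248.75 - 1.25x and Ps = 604/15 + (2/15)x; the wedge Ps − Pb = 36 gives 604/15 + (2/15)x − (248.75 - 1.25x) = 36, so x' = 14669/83.
Then Pb = 248.75 − 1.25·(14669/83) = 2310/83 and Ps = 604/15 + (2/15)·(14669/83) = 5298/83.
The subsidy expands output by 14669/83 − 12509/83 = 2160/83 past the efficient level; on those units the gap between marginal cost and willingness to pay runs from 0 up to 36.
DWL = ½ × 36 × 2160/83 = 38880/83.

Deadweight loss = 38880/83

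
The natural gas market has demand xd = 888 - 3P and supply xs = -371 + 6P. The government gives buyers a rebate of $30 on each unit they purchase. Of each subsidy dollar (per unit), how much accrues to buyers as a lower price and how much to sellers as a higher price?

Buyers gain $20 per unit; sellers gain $10 per unit

Pre-subsidy: 888 - 3P = -371 + 6P gives P* = 1259/9, x* = 1405/3.
With the rebate, buyers effectively pay Pb = Ps − 30, where Ps is the price sellers receive.
Demand in terms of Ps becomes xd = 888 − 3(Ps − 30) = 978 - 3Ps. Setting this equal to supply: 978 - 3Ps = -371 + 6Ps, so Ps = 1349/9.
Buyers pay Pb = 1349/9 − 30 = 1079/9; x' = -371 + 6·(1349/9) = 1585/3.
Buyers' price falls by P* − Pb = 1259/9 − 1079/9 = 20; sellers' price rises by Ps − P* = 1349/9 − 1259/9 = 10.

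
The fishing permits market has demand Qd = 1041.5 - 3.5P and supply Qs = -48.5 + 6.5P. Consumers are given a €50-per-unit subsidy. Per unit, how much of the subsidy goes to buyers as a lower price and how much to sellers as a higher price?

Buyers gain €32.5 per unit; sellers gain €17.5 per unit

Pre-subsidy: 1041.5 - 3.5P = -48.5 + 6.5P gives P* = 109, Q* = 660.
With the rebate, buyers effectively pay Pb = Ps − 50, where Ps is the price sellers receive.
Demand in terms of Ps becomes Qd = 1041.5 − 3.5(Ps − 50) = 1216.5 - 3.5Ps. Setting this equal to supply: 1216.5 - 3.5Ps = -48.5 + 6.5Ps, so Ps = 126.5.
Buyers pay Pb = 126.5 − 50 = 76.5; Q' = -48.5 + 6.5·126.5 = 773.75.
Buyers' price falls by P* − Pb = 109 − 76.5 = 32.5; sellers' price rises by Ps − P* = 126.5 − 109 = 17.5.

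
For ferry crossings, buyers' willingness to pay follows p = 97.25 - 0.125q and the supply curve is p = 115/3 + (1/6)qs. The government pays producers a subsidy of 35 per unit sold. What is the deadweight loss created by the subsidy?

Pre-subsidy: 97.25 - 0.125q = 115/3 + (1/6)q gives q* = 202 and p* = 72.
With the subsidy, sellers receive ps = pb + 35 for each unit, where pb is the price buyers pay.
On the curves, pb = 97.25 - 0.125q and ps = 115/3 + (1/6)q; the wedge ps − pb = 35 gives 115/3 + (1/6)q − (97.25 - 0.125q) = 35, so q' = 322.
Then pb = 97.25 − 0.125·322 = 57 and ps = 115/3 + (1/6)·322 = 92.
The subsidy expands output by 322 − 202 = 120 past the efficient level; on those units the gap between marginal cost and willingness to pay runs from 0 up to 35.
DWL = ½ × 35 × 120 = 2100.

Deadweight loss = 2100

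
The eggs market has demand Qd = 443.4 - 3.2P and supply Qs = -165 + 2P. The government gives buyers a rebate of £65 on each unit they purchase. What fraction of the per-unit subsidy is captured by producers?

Pre-subsidy: 443.4 - 3.2P = -165 + 2P gives P* = 117, Q* = 69.
With the rebate, buyers effectively pay Pb = Ps − 65, where Ps is the price sellers receive.
Demand in terms of Ps becomes Qd = 443.4 − 3.2(Ps − 65) = 651.4 - 3.2Ps. Setting this equal to supply: 651.4 - 3.2Ps = -165 + 2Ps, so Ps = 157.
Buyers pay Pb = 157 − 65 = 92; Q' = -165 + 2·157 = 149.
Buyers' price falls by P* − Pb = 117 − 92 = 25; sellers' price rises by Ps − P* = 157 − 117 = 40.
So producers capture 40/65 = 8/13 of each unit of subsidy.

Producer share = 8/13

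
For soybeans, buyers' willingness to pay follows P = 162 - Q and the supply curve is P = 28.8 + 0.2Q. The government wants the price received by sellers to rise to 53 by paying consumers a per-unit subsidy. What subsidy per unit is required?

Required subsidy s = 12 per unit

At a seller price of 53, quantity supplied is -144 + 5·53 = 121.
Buyers absorb 121 only when they pay Pb = 162 − 1·121 = 41.
s = Ps − Pb = 53 − 41 = 12.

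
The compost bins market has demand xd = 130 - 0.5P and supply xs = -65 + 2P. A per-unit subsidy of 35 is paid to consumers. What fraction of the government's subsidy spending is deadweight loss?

Pre-subsidy: 130 - 0.5P = -65 + 2P gives P* = 78, x* = 91.
With the rebate, buyers effectively pay Pb = Ps − 35, where Ps is the price sellers receive.
Demand in terms of Ps becomes xd = 130 − 0.5(Ps − 35) = 147.5 - 0.5Ps. Setting this equal to supply: 147.5 - 0.5Ps = -65 + 2Ps, so Ps = 85.
Buyers pay Pb = 85 − 35 = 50; x' = -65 + 2·85 = 105.
ΔCS = ½(91 + 105)(78 − 50) = 2744; ΔPS = ½(91 + 105)(85 − 78) = 686.
Government spending = 35 × 105 = 3675.
DWL = ½ × 35 × (105 − 91) = 245; fraction = 245 / 3675 = 1/15.

DWL / government spending = 1/15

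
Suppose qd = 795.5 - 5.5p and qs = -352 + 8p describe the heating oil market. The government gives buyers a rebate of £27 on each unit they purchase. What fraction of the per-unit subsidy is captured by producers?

Producer share = 11/27

Pre-subsidy: 795.5 - 5.5p = -352 + 8p gives p* = 85, q* = 328.
With the rebate, buyers effectively pay pb = ps − 27, where ps is the price sellers receive.
Demand in terms of ps becomes qd = 795.5 − 5.5(ps − 27) = 944 - 5.5ps. Setting this equal to supply: 944 - 5.5ps = -352 + 8ps, so ps = 96.
Buyers pay pb = 96 − 27 = 69; q' = -352 + 8·96 = 416.
Buyers' price falls by p* − pb = 85 − 69 = 16; sellers' price rises by ps − p* = 96 − 85 = 11.
So producers capture 11/27 = 11/27 of each unit of subsidy.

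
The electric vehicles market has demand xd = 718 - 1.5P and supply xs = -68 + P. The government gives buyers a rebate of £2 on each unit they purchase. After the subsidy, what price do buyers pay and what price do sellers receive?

Buyers pay £313.6; sellers receive £315.6

Pre-subsidy: 718 - 1.5P = -68 + P gives P* = 314.4, x* = 246.4.
With the rebate, buyers effectively pay Pb = Ps − 2, where Ps is the price sellers receive.
Demand in terms of Ps becomes xd = 718 − 1.5(Ps − 2) = 721 - 1.5Ps. Setting this equal to supply: 721 - 1.5Ps = -68 + Ps, so Ps = 315.6.
Buyers pay Pb = 315.6 − 2 = 313.6; x' = -68 + 1·315.6 = 247.6.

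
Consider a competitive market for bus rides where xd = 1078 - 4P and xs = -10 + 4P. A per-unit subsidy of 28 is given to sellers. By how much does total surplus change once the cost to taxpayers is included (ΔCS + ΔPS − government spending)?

Pre-subsidy: 1078 - 4P = -10 + 4P gives P* = 136, x* = 534.
With the subsidy, sellers receive Ps = Pb + 28 for each unit, where Pb is the price buyers pay.
Supply in terms of Pb becomes xs = -10 + 4(Pb + 28) = 102 + 4Pb. Setting this equal to demand: 1078 - 4Pb = 102 + 4Pb, so Pb = 122.
Sellers receive Ps = 122 + 28 = 150; x' = 1078 − 4·122 = 590.
ΔCS = ½(534 + 590)(136 − 122) = 7868; ΔPS = ½(534 + 590)(150 − 136) = 7868.
Government spending = 28 × 590 = 16520.
Net change = 7868 + 7868 − 16520 = -784. The loss equals the DWL triangle ½·28·56.

Net change in total surplus = -784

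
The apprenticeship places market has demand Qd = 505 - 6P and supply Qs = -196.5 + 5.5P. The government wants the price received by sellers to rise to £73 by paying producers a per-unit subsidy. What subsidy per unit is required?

At a seller price of 73, quantity supplied is -196.5 + 5.5·73 = 205.
Buyers absorb 205 only when they pay Pb with 505 − 6·Pb = 205, i.e. Pb = 50.
s = Ps − Pb = 73 − 50 = 23.

Required subsidy s = £23 per unit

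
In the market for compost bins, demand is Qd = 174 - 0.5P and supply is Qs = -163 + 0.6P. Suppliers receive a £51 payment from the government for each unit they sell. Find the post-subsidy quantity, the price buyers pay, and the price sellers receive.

Pre-subsidy: 174 - 0.5P = -163 + 0.6P gives P* = 3370/11, Q* = 229/11.
With the subsidy, sellers receive Ps = Pb + 51 for each unit, where Pb is the price buyers pay.
Supply in terms of Pb becomes Qs = -163 + 0.6(Pb + 51) = -132.4 + 0.6Pb. Setting this equal to demand: 174 - 0.5Pb = -132.4 + 0.6Pb, so Pb = 3064/11.
Sellers receive Ps = 3064/11 + 51 = 3625/11; Q' = 174 − 0.5·(3064/11) = 382/11.

Q' = 382/11; buyers pay 3064/11; sellers receive 3625/11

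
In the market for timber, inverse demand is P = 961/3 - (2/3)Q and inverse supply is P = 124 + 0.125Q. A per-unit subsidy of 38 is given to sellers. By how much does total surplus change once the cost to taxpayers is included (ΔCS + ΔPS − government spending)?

Pre-subsidy: 961/3 - (2/3)Q = 124 + 0.125Q gives Q* = 248 and P* = 155.
With the subsidy, sellers receive Ps = Pb + 38 for each unit, where Pb is the price buyers pay.
On the curves, Pb = 961/3 - (2/3)Q and Ps = 124 + 0.125Q; the wedge Ps − Pb = 38 gives 124 + 0.125Q − (961/3 - (2/3)Q) = 38, so Q' = 296.
Then Pb = 961/3 − (2/3)·296 = 123 and Ps = 124 + 0.125·296 = 161.
ΔCS = ½(248 + 296)(155 − 123) = 8704; ΔPS = ½(248 + 296)(161 − 155) = 1632.
Government spending = 38 × 296 = 11248.
Net change = 8704 + 1632 − 11248 = -912. The loss equals the DWL triangle ½·38·48.

Net change in total surplus = -912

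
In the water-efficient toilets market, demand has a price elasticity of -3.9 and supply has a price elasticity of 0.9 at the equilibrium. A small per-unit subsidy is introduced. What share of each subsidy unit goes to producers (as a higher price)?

For a small subsidy around the equilibrium, the benefit split depends on the relative slopes, which at a point are proportional to the elasticities.
Buyer share = εs/(εs + |εd|) = 0.9/(0.9 + 3.9) = 0.1875; seller share = |εd|/(εs + |εd|) = 0.8125.
So producers capture 0.8125 of the subsidy.

Producer share = 0.8125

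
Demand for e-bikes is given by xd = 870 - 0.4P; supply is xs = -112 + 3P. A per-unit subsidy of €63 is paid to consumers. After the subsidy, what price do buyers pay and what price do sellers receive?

Pre-subsidy: 870 - 0.4P = -112 + 3P gives P* = 4910/17, x* = 12826/17.
With the rebate, buyers effectively pay Pb = Ps − 63, where Ps is the price sellers receive.
Demand in terms of Ps becomes xd = 870 − 0.4(Ps − 63) = 895.2 - 0.4Ps. Setting this equal to supply: 895.2 - 0.4Ps = -112 + 3Ps, so Ps = 5036/17.
Buyers pay Pb = 5036/17 − 63 = 3965/17; x' = -112 + 3·(5036/17) = 13204/17.

Buyers pay 3965/17; sellers receive 5036/17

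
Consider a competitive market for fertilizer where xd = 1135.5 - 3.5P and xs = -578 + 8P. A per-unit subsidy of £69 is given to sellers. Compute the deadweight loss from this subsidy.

Deadweight loss = £5796

Pre-subsidy: 1135.5 - 3.5P = -578 + 8P gives P* = 149, x* = 614.
With the subsidy, sellers receive Ps = Pb + 69 for each unit, where Pb is the price buyers pay.
Supply in terms of Pb becomes xs = -578 + 8(Pb + 69) = -26 + 8Pb. Setting this equal to demand: 1135.5 - 3.5Pb = -26 + 8Pb, so Pb = 101.
Sellers receive Ps = 101 + 69 = 170; x' = 1135.5 − 3.5·101 = 782.
The subsidy expands output by 782 − 614 = 168 past the efficient level; on those units the gap between marginal cost and willingness to pay runs from 0 up to 69.
DWL = ½ × 69 × 168 = 5796.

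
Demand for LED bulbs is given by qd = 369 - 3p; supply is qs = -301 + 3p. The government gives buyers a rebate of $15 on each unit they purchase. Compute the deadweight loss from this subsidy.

Pre-subsidy: 369 - 3p = -301 + 3p gives p* = 335/3, q* = 34.
With the rebate, buyers effectively pay pb = ps − 15, where ps is the price sellers receive.
Demand in terms of ps becomes qd = 369 − 3(ps − 15) = 414 - 3ps. Setting this equal to supply: 414 - 3ps = -301 + 3ps, so ps = 715/6.
Buyers pay pb = 715/6 − 15 = 625/6; q' = -301 + 3·(715/6) = 56.5.
The subsidy expands output by 56.5 − 34 = 22.5 past the efficient level; on those units the gap between marginal cost and willingness to pay runs from 0 up to 15.
DWL = ½ × 15 × 22.5 = 168.75.

Deadweight loss = $168.75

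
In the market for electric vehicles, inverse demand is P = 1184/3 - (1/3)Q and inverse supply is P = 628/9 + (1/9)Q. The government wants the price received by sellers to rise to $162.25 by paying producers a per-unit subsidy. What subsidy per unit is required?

Required subsidy s = $45 per unit

At a seller price of 162.25, quantity supplied is -628 + 9·162.25 = 832.25.
Buyers absorb 832.25 only when they pay Pb = 1184/3 − (1/3)·832.25 = 117.25.
s = Ps − Pb = 162.25 − 117.25 = 45.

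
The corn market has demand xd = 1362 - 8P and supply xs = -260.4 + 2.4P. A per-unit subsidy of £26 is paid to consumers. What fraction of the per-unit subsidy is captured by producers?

Pre-subsidy: 1362 - 8P = -260.4 + 2.4P gives P* = 156, x* = 114.
With the rebate, buyers effectively pay Pb = Ps − 26, where Ps is the price sellers receive.
Demand in terms of Ps becomes xd = 1362 − 8(Ps − 26) = 1570 - 8Ps. Setting this equal to supply: 1570 - 8Ps = -260.4 + 2.4Ps, so Ps = 176.
Buyers pay Pb = 176 − 26 = 150; x' = -260.4 + 2.4·176 = 162.
Buyers' price falls by P* − Pb = 156 − 150 = 6; sellers' price rises by Ps − P* = 176 − 156 = 20.
So producers capture 20/26 = 10/13 of each unit of subsidy.

Producer share = 10/13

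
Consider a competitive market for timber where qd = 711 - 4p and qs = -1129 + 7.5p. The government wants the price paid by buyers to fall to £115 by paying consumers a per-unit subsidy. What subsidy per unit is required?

At a buyer price of 115, quantity demanded is 711 − 4·115 = 251.
Sellers supply 251 only when they receive ps with -1129 + 7.5·ps = 251, i.e. ps = 184.
s = ps − pb = 184 − 115 = 69.

Required subsidy s = £69 per unit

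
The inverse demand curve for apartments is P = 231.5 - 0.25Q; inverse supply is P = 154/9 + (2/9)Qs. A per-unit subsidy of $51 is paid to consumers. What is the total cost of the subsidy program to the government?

Government cost = $28662

Pre-subsidy: 231.5 - 0.25Q = 154/9 + (2/9)Q gives Q* = 454 and P* = 118.
With the rebate, buyers effectively pay Pb = Ps − 51, where Ps is the price sellers receive.
On the curves, Pb = 231.5 - 0.25Q and Ps = 154/9 + (2/9)Q; the wedge Ps − Pb = 51 gives 154/9 + (2/9)Q − (231.5 - 0.25Q) = 51, so Q' = 562.
Then Pb = 231.5 − 0.25·562 = 91 and Ps = 154/9 + (2/9)·562 = 142.
Government outlay = subsidy × quantity = 51 × 562 = 28662.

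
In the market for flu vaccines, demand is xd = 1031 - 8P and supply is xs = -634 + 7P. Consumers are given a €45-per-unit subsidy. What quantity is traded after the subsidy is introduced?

x' = 311

Pre-subsidy: 1031 - 8P = -634 + 7P gives P* = 111, x* = 143.
With the rebate, buyers effectively pay Pb = Ps − 45, where Ps is the price sellers receive.
Demand in terms of Ps becomes xd = 1031 − 8(Ps − 45) = 1391 - 8Ps. Setting this equal to supply: 1391 - 8Ps = -634 + 7Ps, so Ps = 135.
Buyers pay Pb = 135 − 45 = 90; x' = -634 + 7·135 = 311.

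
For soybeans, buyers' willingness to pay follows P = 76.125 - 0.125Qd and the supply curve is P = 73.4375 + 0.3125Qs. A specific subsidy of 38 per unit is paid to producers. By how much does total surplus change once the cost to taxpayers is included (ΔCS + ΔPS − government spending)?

Net change in total surplus = -11552/7

Pre-subsidy: 76.125 - 0.125Q = 73.4375 + 0.3125Q gives Q* = 43/7 and P* = 1055/14.
With the subsidy, sellers receive Ps = Pb + 38 for each unit, where Pb is the price buyers pay.
On the curves, Pb = 76.125 - 0.125Q and Ps = 73.4375 + 0.3125Q; the wedge Ps − Pb = 38 gives 73.4375 + 0.3125Q − (76.125 - 0.125Q) = 38, so Q' = 93.
Then Pb = 76.125 − 0.125·93 = 64.5 and Ps = 73.4375 + 0.3125·93 = 102.5.
ΔCS = ½(43/7 + 93)(1055/14 − 64.5) = 26372/49; ΔPS = ½(43/7 + 93)(102.5 − 1055/14) = 65930/49.
Government spending = 38 × 93 = 3534.
Net change = 26372/49 + 65930/49 − 3534 = -11552/7. The loss equals the DWL triangle ½·38·608/7.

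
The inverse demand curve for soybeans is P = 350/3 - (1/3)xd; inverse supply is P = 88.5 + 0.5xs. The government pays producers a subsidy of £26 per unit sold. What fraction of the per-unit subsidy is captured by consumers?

Consumer share = 0.4

Pre-subsidy: 350/3 - (1/3)x = 88.5 + 0.5x gives x* = 33.8 and P* = 105.4.
With the subsidy, sellers receive Ps = Pb + 26 for each unit, where Pb is the price buyers pay.
On the curves, Pb = 350/3 - (1/3)x and Ps = 88.5 + 0.5x; the wedge Ps − Pb = 26 gives 88.5 + 0.5x − (350/3 - (1/3)x) = 26, so x' = 65.
Then Pb = 350/3 − (1/3)·65 = 95 and Ps = 88.5 + 0.5·65 = 121.
Buyers' price falls by P* − Pb = 105.4 − 95 = 10.4; sellers' price rises by Ps − P* = 121 − 105.4 = 15.6.
So consumers capture 10.4/26 = 0.4 of each unit of subsidy.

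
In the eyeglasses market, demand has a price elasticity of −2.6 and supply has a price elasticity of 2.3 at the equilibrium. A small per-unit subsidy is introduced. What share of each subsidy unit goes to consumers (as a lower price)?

For a small subsidy around the equilibrium, the benefit split depends on the relative slopes, which at a point are proportional to the elasticities.
Buyer share = εs/(εs + |εd|) = 2.3/(2.3 + 2.6) = 23/49; seller share = |εd|/(εs + |εd|) = 26/49.

Consumer share = 23/49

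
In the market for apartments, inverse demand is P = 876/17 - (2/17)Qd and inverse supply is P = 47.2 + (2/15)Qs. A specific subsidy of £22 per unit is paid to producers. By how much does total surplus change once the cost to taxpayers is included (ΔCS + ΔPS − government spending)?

Net change in total surplus = -£964.21875

Pre-subsidy: 876/17 - (2/17)Q = 47.2 + (2/15)Q gives Q* = 17.25 and P* = 49.5.
With the subsidy, sellers receive Ps = Pb + 22 for each unit, where Pb is the price buyers pay.
On the curves, Pb = 876/17 - (2/17)Q and Ps = 47.2 + (2/15)Q; the wedge Ps − Pb = 22 gives 47.2 + (2/15)Q − (876/17 - (2/17)Q) = 22, so Q' = 104.90625.
Then Pb = 876/17 − (2/17)·104.90625 = 39.1875 and Ps = 47.2 + (2/15)·104.90625 = 61.1875.
ΔCS = ½(17.25 + 104.90625)(49.5 − 39.1875) = 629.8681640625; ΔPS = ½(17.25 + 104.90625)(61.1875 − 49.5) = 713.8505859375.
Government spending = 22 × 104.90625 = 2307.9375.
Net change = 629.8681640625 + 713.8505859375 − 2307.9375 = -964.21875. The loss equals the DWL triangle ½·22·87.65625.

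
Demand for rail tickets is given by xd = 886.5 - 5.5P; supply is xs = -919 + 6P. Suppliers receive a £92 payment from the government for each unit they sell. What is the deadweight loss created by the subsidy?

Deadweight loss = £12144

Pre-subsidy: 886.5 - 5.5P = -919 + 6P gives P* = 157, x* = 23.
With the subsidy, sellers receive Ps = Pb + 92 for each unit, where Pb is the price buyers pay.
Supply in terms of Pb becomes xs = -919 + 6(Pb + 92) = -367 + 6Pb. Setting this equal to demand: 886.5 - 5.5Pb = -367 + 6Pb, so Pb = 109.
Sellers receive Ps = 109 + 92 = 201; x' = 886.5 − 5.5·109 = 287.
The subsidy expands output by 287 − 23 = 264 past the efficient level; on those units the gap between marginal cost and willingness to pay runs from 0 up to 92.
DWL = ½ × 92 × 264 = 12144.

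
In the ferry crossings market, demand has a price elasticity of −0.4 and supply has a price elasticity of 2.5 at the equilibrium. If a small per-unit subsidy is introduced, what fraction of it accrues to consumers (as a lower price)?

Consumer share = 25/29

For a small subsidy around the equilibrium, the benefit split depends on the relative slopes, which at a point are proportional to the elasticities.
Buyer share = εs/(εs + |εd|) = 2.5/(2.5 + 0.4) = 25/29; seller share = |εd|/(εs + |εd|) = 4/29.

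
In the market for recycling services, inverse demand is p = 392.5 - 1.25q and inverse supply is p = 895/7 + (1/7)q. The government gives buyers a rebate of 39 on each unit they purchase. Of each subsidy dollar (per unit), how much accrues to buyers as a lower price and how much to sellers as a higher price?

Pre-subsidy: 392.5 - 1.25q = 895/7 + (1/7)q gives q* = 190 and p* = 155.
With the rebate, buyers effectively pay pb = ps − 39, where ps is the price sellers receive.
On the curves, pb = 392.5 - 1.25q and ps = 895/7 + (1/7)q; the wedge ps − pb = 39 gives 895/7 + (1/7)q − (392.5 - 1.25q) = 39, so q' = 218.
Then pb = 392.5 − 1.25·218 = 120 and ps = 895/7 + (1/7)·218 = 159.
Buyers' price falls by p* − pb = 155 − 120 = 35; sellers' price rises by ps − p* = 159 − 155 = 4.

Buyers gain 35 per unit; sellers gain 4 per unit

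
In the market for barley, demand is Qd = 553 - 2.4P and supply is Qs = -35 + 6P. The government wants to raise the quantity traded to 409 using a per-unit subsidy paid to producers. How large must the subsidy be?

Required subsidy s = 14 per unit

At Q = 409, invert demand for the buyer price: Pb = (553 − 409)/2.4 = 60; invert supply for the seller price: Ps = (409 − (-35))/6 = 74.
The subsidy must fill the gap: s = Ps − Pb = 74 − 60 = 14.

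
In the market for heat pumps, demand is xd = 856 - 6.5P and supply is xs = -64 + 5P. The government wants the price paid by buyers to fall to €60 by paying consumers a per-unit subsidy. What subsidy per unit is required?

At a buyer price of 60, quantity demanded is 856 − 6.5·60 = 466.
Sellers supply 466 only when they receive Ps with -64 + 5·Ps = 466, i.e. Ps = 106.
s = Ps − Pb = 106 − 60 = 46.

Required subsidy s = €46 per unit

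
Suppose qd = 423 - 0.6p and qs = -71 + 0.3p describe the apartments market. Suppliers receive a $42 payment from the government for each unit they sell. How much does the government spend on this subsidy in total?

Pre-subsidy: 423 - 0.6p = -71 + 0.3p gives p* = 4940/9, q* = 281/3.
With the subsidy, sellers receive ps = pb + 42 for each unit, where pb is the price buyers pay.
Supply in terms of pb becomes qs = -71 + 0.3(pb + 42) = -58.4 + 0.3pb. Setting this equal to demand: 423 - 0.6pb = -58.4 + 0.3pb, so pb = 4814/9.
Sellers receive ps = 4814/9 + 42 = 5192/9; q' = 423 − 0.6·(4814/9) = 1531/15.
Government outlay = subsidy × quantity = 42 × 1531/15 = 4286.8.

Government cost = $4286.8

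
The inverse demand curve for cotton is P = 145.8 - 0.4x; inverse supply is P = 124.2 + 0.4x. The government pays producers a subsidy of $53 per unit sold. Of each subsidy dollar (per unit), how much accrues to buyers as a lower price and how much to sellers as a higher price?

Buyers gain $26.5 per unit; sellers gain $26.5 per unit

Pre-subsidy: 145.8 - 0.4x = 124.2 + 0.4x gives x* = 27 and P* = 135.
With the subsidy, sellers receive Ps = Pb + 53 for each unit, where Pb is the price buyers pay.
On the curves, Pb = 145.8 - 0.4x and Ps = 124.2 + 0.4x; the wedge Ps − Pb = 53 gives 124.2 + 0.4x − (145.8 - 0.4x) = 53, so x' = 93.25.
Then Pb = 145.8 − 0.4·93.25 = 108.5 and Ps = 124.2 + 0.4·93.25 = 161.5.
Buyers' price falls by P* − Pb = 135 − 108.5 = 26.5; sellers' price rises by Ps − P* = 161.5 − 135 = 26.5.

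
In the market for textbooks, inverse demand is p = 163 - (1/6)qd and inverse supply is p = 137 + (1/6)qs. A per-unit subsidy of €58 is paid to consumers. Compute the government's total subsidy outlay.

Pre-subsidy: 163 - (1/6)q = 137 + (1/6)q gives q* = 78 and p* = 150.
With the rebate, buyers effectively pay pb = ps − 58, where ps is the price sellers receive.
On the curves, pb = 163 - (1/6)q and ps = 137 + (1/6)q; the wedge ps − pb = 58 gives 137 + (1/6)q − (163 - (1/6)q) = 58, so q' = 252.
Then pb = 163 − (1/6)·252 = 121 and ps = 137 + (1/6)·252 = 179.
Government outlay = subsidy × quantity = 58 × 252 = 14616.

Government cost = €14616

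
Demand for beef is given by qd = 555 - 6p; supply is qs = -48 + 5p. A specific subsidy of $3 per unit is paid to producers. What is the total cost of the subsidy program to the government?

Pre-subsidy: 555 - 6p = -48 + 5p gives p* = 603/11, q* = 2487/11.
With the subsidy, sellers receive ps = pb + 3 for each unit, where pb is the price buyers pay.
Supply in terms of pb becomes qs = -48 + 5(pb + 3) = -33 + 5pb. Setting this equal to demand: 555 - 6pb = -33 + 5pb, so pb = 588/11.
Sellers receive ps = 588/11 + 3 = 621/11; q' = 555 − 6·(588/11) = 2577/11.
Government outlay = subsidy × quantity = 3 × 2577/11 = 7731/11.

Government cost = 7731/11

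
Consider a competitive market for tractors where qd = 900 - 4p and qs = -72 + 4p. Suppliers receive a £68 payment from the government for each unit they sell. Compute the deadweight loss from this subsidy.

Pre-subsidy: 900 - 4p = -72 + 4p gives p* = 121.5, q* = 414.
With the subsidy, sellers receive ps = pb + 68 for each unit, where pb is the price buyers pay.
Supply in terms of pb becomes qs = -72 + 4(pb + 68) = 200 + 4pb. Setting this equal to demand: 900 - 4pb = 200 + 4pb, so pb = 87.5.
Sellers receive ps = 87.5 + 68 = 155.5; q' = 900 − 4·87.5 = 550.
The subsidy expands output by 550 − 414 = 136 past the efficient level; on those units the gap between marginal cost and willingness to pay runs from 0 up to 68.
DWL = ½ × 68 × 136 = 4624.

Deadweight loss = £4624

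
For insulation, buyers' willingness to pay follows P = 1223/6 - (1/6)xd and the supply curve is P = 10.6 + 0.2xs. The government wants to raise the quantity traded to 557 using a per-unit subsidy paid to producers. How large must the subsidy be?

At x = 557, from the demand curve buyers pay Pb = 1223/6 − (1/6)·557 = 111; from the supply curve sellers need Ps = 10.6 + 0.2·557 = 122.
The subsidy must fill the gap: s = Ps − Pb = 122 − 111 = 11.

Required subsidy s = 11 per unit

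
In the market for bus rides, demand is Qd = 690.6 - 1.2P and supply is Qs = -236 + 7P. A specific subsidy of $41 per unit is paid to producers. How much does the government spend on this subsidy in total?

Pre-subsidy: 690.6 - 1.2P = -236 + 7P gives P* = 113, Q* = 555.
With the subsidy, sellers receive Ps = Pb + 41 for each unit, where Pb is the price buyers pay.
Supply in terms of Pb becomes Qs = -236 + 7(Pb + 41) = 51 + 7Pb. Setting this equal to demand: 690.6 - 1.2Pb = 51 + 7Pb, so Pb = 78.
Sellers receive Ps = 78 + 41 = 119; Q' = 690.6 − 1.2·78 = 597.
Government outlay = subsidy × quantity = 41 × 597 = 24477.

Government cost = $24477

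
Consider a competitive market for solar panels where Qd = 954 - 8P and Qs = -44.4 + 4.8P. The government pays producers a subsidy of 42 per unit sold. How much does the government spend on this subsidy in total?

Government cost = 19152

Pre-subsidy: 954 - 8P = -44.4 + 4.8P gives P* = 78, Q* = 330.
With the subsidy, sellers receive Ps = Pb + 42 for each unit, where Pb is the price buyers pay.
Supply in terms of Pb becomes Qs = -44.4 + 4.8(Pb + 42) = 157.2 + 4.8Pb. Setting this equal to demand: 954 - 8Pb = 157.2 + 4.8Pb, so Pb = 62.25.
Sellers receive Ps = 62.25 + 42 = 104.25; Q' = 954 − 8·62.25 = 456.
Government outlay = subsidy × quantity = 42 × 456 = 19152.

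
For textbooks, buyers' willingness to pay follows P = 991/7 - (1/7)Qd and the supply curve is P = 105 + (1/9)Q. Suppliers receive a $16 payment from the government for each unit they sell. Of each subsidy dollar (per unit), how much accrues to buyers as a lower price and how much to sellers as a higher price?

Buyers gain $9 per unit; sellers gain $7 per unit

Pre-subsidy: 991/7 - (1/7)Q = 105 + (1/9)Q gives Q* = 144 and P* = 121.
With the subsidy, sellers receive Ps = Pb + 16 for each unit, where Pb is the price buyers pay.
On the curves, Pb = 991/7 - (1/7)Q and Ps = 105 + (1/9)Q; the wedge Ps − Pb = 16 gives 105 + (1/9)Q − (991/7 - (1/7)Q) = 16, so Q' = 207.
Then Pb = 991/7 − (1/7)·207 = 112 and Ps = 105 + (1/9)·207 = 128.
Buyers' price falls by P* − Pb = 121 − 112 = 9; sellers' price rises by Ps − P* = 128 − 121 = 7.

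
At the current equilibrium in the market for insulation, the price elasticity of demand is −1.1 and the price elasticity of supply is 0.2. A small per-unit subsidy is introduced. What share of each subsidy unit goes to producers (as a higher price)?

For a small subsidy around the equilibrium, the benefit split depends on the relative slopes, which at a point are proportional to the elasticities.
Buyer share = εs/(εs + |εd|) = 0.2/(0.2 + 1.1) = 2/13; seller share = |εd|/(εs + |εd|) = 11/13.
So producers capture 11/13 of the subsidy.

Producer share = 11/13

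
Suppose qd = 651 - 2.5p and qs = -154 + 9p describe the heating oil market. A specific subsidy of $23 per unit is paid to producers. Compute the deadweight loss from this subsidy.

Pre-subsidy: 651 - 2.5p = -154 + 9p gives p* = 70, q* = 476.
With the subsidy, sellers receive ps = pb + 23 for each unit, where pb is the price buyers pay.
Supply in terms of pb becomes qs = -154 + 9(pb + 23) = 53 + 9pb. Setting this equal to demand: 651 - 2.5pb = 53 + 9pb, so pb = 52.
Sellers receive ps = 52 + 23 = 75; q' = 651 − 2.5·52 = 521.
The subsidy expands output by 521 − 476 = 45 past the efficient level; on those units the gap between marginal cost and willingness to pay runs from 0 up to 23.
DWL = ½ × 23 × 45 = 517.5.

Deadweight loss = $517.5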